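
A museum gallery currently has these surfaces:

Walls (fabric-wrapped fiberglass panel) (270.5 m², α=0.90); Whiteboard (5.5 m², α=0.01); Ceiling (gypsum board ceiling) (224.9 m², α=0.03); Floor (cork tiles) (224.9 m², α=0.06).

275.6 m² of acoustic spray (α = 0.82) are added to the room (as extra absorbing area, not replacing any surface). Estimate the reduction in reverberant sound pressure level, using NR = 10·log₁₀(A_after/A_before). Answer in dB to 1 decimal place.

Equivalent absorption area: A_before = 270.5·0.90 + 5.5·0.01 + 224.9·0.03 + 224.9·0.06 = 263.746 m².
Added absorption = 275.6 × 0.82 = 225.992 sabins.
A_after = 263.746 + 225.992 = 489.738 sabins.
Reduction = 10 log₁₀(A_after/A_before) = 10 log₁₀(1.8569) = 2.7 dB.

2.7 dB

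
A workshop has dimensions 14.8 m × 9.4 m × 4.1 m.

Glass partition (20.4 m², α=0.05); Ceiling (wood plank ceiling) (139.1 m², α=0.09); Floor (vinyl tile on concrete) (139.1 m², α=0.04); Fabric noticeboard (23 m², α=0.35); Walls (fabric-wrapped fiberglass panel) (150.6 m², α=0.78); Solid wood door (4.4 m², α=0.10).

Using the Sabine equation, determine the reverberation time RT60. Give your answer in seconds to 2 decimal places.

Summing Sᵢαᵢ: 1.020 + 12.519 + 5.564 + 8.050 + 117.468 + 0.440 → A = 145.061 sabins.
Room volume: 570.392 m³.
RT60 = 0.161 · V / A = 0.161 × 570.392 / 145.061 = 0.63 s.

0.63 s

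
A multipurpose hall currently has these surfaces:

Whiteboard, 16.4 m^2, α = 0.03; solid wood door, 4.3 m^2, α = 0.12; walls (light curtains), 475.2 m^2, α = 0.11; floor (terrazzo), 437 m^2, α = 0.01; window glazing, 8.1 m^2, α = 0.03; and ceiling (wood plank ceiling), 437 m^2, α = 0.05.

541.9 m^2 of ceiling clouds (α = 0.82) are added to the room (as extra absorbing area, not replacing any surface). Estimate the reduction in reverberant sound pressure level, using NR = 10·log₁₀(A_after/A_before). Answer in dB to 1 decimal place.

8.2 dB

Total absorption A_before = 16.4*0.03 + 4.3*0.12 + 475.2*0.11 + 437*0.01 + 8.1*0.03 + 437*0.05
  = 0.492 + 0.516 + 52.272 + 4.370 + 0.243 + 21.850 = 79.743 m^2 sabins.
Added absorption = 541.9 × 0.82 = 444.358 sabins.
A_after = 79.743 + 444.358 = 524.101 sabins.
Reduction = 10 log₁₀(A_after/A_before) = 10 log₁₀(6.5724) = 8.2 dB.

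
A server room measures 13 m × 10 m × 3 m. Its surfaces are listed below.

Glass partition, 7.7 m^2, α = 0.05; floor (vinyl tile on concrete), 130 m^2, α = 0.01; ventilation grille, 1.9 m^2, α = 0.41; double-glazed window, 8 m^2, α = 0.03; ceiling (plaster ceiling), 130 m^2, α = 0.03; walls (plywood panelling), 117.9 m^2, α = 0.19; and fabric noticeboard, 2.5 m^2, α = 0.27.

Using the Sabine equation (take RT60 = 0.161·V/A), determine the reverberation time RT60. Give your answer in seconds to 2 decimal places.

Total absorption A = 7.7*0.05 + 130*0.01 + 1.9*0.41 + 8*0.03 + 130*0.03 + 117.9*0.19 + 2.5*0.27
  = 0.385 + 1.300 + 0.779 + 0.240 + 3.900 + 22.401 + 0.675 = 29.680 m^2 sabins.
Room volume: 390 m³.
Sabine: RT60 = 0.161 × 390 / 29.680 = 2.12 s.

2.12 sec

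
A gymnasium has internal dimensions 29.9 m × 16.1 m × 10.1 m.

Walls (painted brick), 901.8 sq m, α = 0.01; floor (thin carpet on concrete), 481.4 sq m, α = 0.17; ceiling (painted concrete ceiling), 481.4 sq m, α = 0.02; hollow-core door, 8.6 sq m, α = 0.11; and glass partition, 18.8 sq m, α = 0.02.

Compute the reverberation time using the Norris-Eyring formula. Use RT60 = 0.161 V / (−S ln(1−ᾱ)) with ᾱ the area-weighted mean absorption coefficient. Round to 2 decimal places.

S = Σ Sᵢ = 1892.0 sq m.
Σ(Sᵢαᵢ) = 901.8×0.01 + 481.4×0.17 + 481.4×0.02 + 8.6×0.11 + 18.8×0.02 = 101.806.
ᾱ = 101.806 / 1892.0 = 0.0538.
−S·ln(1−ᾱ) = −1892.0 × ln(1 − 0.0538) = 104.630.
V = 29.9 × 16.1 × 10.1 = 4862.039 m³.
RT60 = 0.161 × 4862.039 / 104.630 = 7.48 s.

7.48 s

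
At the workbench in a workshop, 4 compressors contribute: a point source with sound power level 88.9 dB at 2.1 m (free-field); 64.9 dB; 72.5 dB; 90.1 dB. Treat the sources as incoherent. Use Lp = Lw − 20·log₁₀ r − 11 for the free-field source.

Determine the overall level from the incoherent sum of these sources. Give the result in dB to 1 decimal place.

Source at 2.1 m: Lp = 88.9 − 20·log₁₀(2.1) − 11 = 71.5 dB.
Σ 10^(Lᵢ/10) = 1.058e+09.
Back to dB: 10·log₁₀ Σ = 90.2 dB.

90.2 dB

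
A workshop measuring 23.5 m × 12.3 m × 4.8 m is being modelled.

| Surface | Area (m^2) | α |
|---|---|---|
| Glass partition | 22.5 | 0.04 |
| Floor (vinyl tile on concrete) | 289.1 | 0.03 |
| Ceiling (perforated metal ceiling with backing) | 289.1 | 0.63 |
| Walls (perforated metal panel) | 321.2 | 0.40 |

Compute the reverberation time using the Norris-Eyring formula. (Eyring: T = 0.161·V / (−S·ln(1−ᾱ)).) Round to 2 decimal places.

0.57 s

S = Σ Sᵢ = 921.9 m^2.
Σ(Sᵢαᵢ) = 22.5·0.04 + 289.1·0.03 + 289.1·0.63 + 321.2·0.40 = 320.186.
Mean coefficient ᾱ = A/S = 0.3473.
Eyring denominator: −S ln(1−ᾱ) = 393.317.
V = 23.5 × 12.3 × 4.8 = 1387.44 m³.
T = 0.161·V/[−S·ln(1−ᾱ)] = 0.161·1387.44/393.317 = 0.57 s.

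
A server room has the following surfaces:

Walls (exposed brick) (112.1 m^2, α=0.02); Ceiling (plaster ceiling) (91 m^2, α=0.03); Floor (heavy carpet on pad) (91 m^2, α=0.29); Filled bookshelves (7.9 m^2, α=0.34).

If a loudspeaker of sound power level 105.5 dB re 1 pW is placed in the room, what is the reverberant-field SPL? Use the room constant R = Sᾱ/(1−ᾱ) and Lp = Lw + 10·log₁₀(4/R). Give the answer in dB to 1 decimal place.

A = 34.048 sabins; S = 302.0 m^2.
ᾱ = 34.048/302.0 = 0.1127; R = Sᾱ/(1−ᾱ) = 34.048/(1−0.1127) = 38.373 m^2.
Lp = Lw + 10 log₁₀(4/R) = 105.5 -9.82 = 95.7 dB.

95.7 dB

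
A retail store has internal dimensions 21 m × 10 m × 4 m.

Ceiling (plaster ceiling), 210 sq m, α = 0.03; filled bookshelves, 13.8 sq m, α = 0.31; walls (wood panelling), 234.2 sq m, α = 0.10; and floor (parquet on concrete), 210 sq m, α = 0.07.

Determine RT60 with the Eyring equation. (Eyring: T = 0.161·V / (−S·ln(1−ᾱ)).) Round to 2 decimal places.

2.67 seconds

S = Σ Sᵢ = 668.0 sq m.
Σ(Sᵢαᵢ) = 210·0.03 + 13.8·0.31 + 234.2·0.10 + 210·0.07 = 48.698.
Mean coefficient ᾱ = A/S = 0.0729.
−S·ln(1−ᾱ) = −668.0 × ln(1 − 0.0729) = 50.563.
V = 21 × 10 × 4 = 840 m³.
RT60 = 0.161 × 840 / 50.563 = 2.67 s.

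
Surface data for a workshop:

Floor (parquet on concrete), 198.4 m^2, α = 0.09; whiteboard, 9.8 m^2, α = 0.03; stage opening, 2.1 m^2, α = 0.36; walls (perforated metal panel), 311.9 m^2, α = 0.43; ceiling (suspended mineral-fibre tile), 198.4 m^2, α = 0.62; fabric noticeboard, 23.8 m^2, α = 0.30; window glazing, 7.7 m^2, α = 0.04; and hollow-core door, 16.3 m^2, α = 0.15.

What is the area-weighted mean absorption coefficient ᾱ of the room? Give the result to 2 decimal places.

0.37

Total surface area S = 768.4 m^2.
Σ(Sᵢαᵢ) = 198.4×0.09 + 9.8×0.03 + 2.1×0.36 + 311.9×0.43 + 198.4×0.62 + 23.8×0.30 + 7.7×0.04 + 16.3×0.15 = 285.924.
ᾱ = A/S = 0.37.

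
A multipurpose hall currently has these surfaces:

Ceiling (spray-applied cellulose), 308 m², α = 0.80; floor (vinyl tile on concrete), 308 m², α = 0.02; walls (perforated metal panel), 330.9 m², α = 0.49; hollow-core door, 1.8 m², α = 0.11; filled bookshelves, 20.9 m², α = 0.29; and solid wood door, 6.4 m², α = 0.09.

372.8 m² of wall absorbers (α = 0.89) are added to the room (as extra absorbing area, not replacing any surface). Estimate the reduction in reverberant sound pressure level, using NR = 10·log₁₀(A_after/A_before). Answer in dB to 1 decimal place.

2.5 dB

Equivalent absorption area: A_before = 308·0.80 + 308·0.02 + 330.9·0.49 + 1.8·0.11 + 20.9·0.29 + 6.4·0.09 = 421.536 m².
Treatment contributes 372.8·0.89 = 331.792 sabins.
New total A_after = 753.328 sabins.
NR = 10·log₁₀(753.328/421.536) = 2.5 dB.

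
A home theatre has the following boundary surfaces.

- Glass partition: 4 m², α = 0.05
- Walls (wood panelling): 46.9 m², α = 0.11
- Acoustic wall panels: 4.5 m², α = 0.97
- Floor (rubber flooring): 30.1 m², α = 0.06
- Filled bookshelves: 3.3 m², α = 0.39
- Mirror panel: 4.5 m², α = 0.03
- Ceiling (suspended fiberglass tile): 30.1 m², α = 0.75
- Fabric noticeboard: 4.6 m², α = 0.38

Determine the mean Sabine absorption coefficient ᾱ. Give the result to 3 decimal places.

Total surface area S = 128.0 m².
Σ(Sᵢαᵢ) = 4×0.05 + 46.9×0.11 + 4.5×0.97 + 30.1×0.06 + 3.3×0.39 + 4.5×0.03 + 30.1×0.75 + 4.6×0.38 = 37.275.
ᾱ = 37.275 / 128.0 = 0.291.

0.291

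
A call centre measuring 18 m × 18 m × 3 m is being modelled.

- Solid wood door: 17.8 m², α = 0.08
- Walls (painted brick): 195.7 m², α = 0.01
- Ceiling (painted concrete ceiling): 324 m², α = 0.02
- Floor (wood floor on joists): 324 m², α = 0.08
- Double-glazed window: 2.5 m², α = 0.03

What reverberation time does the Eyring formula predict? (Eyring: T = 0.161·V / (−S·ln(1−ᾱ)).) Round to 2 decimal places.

Total surface area S = 17.8 + 195.7 + 324 + 324 + 2.5 = 864.0 m².
Σ(Sᵢαᵢ) = 17.8×0.08 + 195.7×0.01 + 324×0.02 + 324×0.08 + 2.5×0.03 = 35.856.
Mean coefficient ᾱ = A/S = 0.0415.
Eyring denominator: −S ln(1−ᾱ) = 36.621.
V = 18 × 18 × 3 = 972 m³.
RT60 = 0.161 × 972 / 36.621 = 4.27 s.

4.27 sec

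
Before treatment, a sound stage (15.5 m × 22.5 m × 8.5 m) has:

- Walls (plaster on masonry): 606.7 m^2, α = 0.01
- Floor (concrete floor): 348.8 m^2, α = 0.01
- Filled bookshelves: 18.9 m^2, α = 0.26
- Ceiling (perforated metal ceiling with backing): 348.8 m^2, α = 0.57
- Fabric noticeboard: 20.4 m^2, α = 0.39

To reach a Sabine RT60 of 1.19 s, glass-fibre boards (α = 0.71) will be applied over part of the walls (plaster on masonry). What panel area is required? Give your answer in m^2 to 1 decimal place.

256.9

Equivalent absorption area: A₁ = 606.7·0.01 + 348.8·0.01 + 18.9·0.26 + 348.8·0.57 + 20.4·0.39 = 221.241 m^2.
V = 2964.375 m³. Target absorption A₂ = 0.161 × 2964.375 / 1.19 = 401.063 sabins.
Absorption to add: 401.063 − 221.241 = 179.822 sabins.
Each m^2 of panel replacing the walls (plaster on masonry) adds (0.71 − 0.01) = 0.70 sabins.
Panel area = 179.822 / 0.70 = 256.9 m^2.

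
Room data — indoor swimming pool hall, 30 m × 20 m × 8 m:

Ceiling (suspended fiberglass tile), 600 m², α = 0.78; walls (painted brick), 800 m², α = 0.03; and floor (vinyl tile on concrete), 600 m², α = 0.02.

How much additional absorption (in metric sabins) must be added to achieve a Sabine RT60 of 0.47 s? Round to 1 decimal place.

Summing Sᵢαᵢ: 468.000 + 24.000 + 12.000 → A₁ = 504.000 sabins.
For T = 0.47 s, need A₂ = 0.161·V/T = 0.161·4800/0.47 = 1644.255 sabins.
Additional absorption ΔA = 1644.255 − 504.000 = 1140.3 sabins.

1140.3 sabins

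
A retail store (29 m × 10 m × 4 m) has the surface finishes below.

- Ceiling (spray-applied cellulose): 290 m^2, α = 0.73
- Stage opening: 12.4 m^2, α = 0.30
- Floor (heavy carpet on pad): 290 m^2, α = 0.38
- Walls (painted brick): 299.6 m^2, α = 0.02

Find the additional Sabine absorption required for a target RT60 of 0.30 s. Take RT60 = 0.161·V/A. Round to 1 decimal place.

290.9 sabins

Summing Sᵢαᵢ: 211.700 + 3.720 + 110.200 + 5.992 → A₁ = 331.612 sabins.
For T = 0.30 s, need A₂ = 0.161·V/T = 0.161·1160/0.30 = 622.533 sabins.
ΔA = A₂ − A₁ = 622.533 − 331.612 = 290.9 sabins.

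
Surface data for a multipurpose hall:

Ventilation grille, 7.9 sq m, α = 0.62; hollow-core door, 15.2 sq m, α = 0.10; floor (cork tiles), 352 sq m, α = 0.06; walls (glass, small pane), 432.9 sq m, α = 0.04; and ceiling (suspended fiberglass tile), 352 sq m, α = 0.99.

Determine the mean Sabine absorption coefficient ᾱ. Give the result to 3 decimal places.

S = Σ Sᵢ = 7.9 + 15.2 + 352 + 432.9 + 352 = 1160.0 sq m.
Weighted sum Σ Sα = 393.334.
ᾱ = A/S = 0.339.

0.339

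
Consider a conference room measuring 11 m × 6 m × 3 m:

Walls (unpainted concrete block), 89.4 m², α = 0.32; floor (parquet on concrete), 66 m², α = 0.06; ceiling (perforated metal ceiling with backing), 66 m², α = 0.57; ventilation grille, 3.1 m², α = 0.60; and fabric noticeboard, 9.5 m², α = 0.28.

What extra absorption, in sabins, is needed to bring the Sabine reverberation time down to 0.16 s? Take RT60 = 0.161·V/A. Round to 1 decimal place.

124.5 sabins

Summing Sᵢαᵢ: 28.608 + 3.960 + 37.620 + 1.860 + 2.660 → A₁ = 74.708 sabins.
Target A₂ = 0.161·198/0.16 = 199.237 sabins (V = 198 m³).
Additional absorption ΔA = 199.237 − 74.708 = 124.5 sabins.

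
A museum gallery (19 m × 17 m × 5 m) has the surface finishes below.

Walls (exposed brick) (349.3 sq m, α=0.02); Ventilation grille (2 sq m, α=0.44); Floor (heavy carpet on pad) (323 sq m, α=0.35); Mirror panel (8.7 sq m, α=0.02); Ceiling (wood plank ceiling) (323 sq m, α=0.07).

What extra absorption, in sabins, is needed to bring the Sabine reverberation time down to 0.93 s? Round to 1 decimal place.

135.9 sabins

Equivalent absorption area: A₁ = 349.3*0.02 + 2*0.44 + 323*0.35 + 8.7*0.02 + 323*0.07 = 143.700 sq m.
For T = 0.93 s, need A₂ = 0.161·V/T = 0.161·1615/0.93 = 279.586 sabins.
Shortfall: 279.586 − 143.700 = 135.9 sabins.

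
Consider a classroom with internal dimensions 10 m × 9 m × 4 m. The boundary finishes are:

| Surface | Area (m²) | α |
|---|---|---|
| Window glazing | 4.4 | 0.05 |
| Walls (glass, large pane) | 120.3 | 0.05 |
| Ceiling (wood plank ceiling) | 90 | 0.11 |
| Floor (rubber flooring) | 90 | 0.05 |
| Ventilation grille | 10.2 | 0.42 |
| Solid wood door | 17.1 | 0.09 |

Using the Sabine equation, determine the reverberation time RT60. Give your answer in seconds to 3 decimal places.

2.191 s

Equivalent absorption area: A = 4.4·0.05 + 120.3·0.05 + 90·0.11 + 90·0.05 + 10.2·0.42 + 17.1·0.09 = 26.458 m².
Volume V = 10 × 9 × 4 = 360 m³.
RT60 = 0.161 · V / A = 0.161 × 360 / 26.458 = 2.191 s.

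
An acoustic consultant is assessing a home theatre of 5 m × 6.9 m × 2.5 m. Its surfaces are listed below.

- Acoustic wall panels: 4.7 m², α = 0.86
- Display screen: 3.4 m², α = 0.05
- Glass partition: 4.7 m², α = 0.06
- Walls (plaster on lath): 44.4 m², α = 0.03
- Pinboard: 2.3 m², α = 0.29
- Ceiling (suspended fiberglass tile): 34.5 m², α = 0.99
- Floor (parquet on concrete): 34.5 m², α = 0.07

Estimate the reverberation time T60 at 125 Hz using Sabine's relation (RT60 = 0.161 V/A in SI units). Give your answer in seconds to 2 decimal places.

Total absorption A = 4.7*0.86 + 3.4*0.05 + 4.7*0.06 + 44.4*0.03 + 2.3*0.29 + 34.5*0.99 + 34.5*0.07
  = 4.042 + 0.170 + 0.282 + 1.332 + 0.667 + 34.155 + 2.415 = 43.063 m² sabins.
V = 5·6.9·2.5 = 86.25 m³.
RT60 = 0.161 · V / A = 0.161 × 86.25 / 43.063 = 0.32 s.

0.32 sec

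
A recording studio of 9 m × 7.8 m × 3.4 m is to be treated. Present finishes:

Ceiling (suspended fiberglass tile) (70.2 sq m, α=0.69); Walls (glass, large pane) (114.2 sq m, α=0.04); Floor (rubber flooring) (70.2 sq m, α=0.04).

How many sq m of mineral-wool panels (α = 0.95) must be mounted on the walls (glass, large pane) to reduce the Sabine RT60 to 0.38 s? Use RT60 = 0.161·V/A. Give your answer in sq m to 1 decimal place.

49.8

Summing Sᵢαᵢ: 48.438 + 4.568 + 2.808 → A₁ = 55.814 sabins.
Required A₂ = 0.161·238.68/0.38 = 101.125 sabins.
Absorption to add: 101.125 − 55.814 = 45.311 sabins.
Net gain per sq m: Δα = 0.95 − 0.04 = 0.91.
Area = ΔA/Δα = 45.311/0.91 = 49.8 sq m.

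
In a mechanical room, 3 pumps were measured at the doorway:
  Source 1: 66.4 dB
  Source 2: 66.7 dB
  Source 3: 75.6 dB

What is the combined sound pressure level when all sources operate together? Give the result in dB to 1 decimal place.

76.6 dB

Converting to relative power and adding: 10^(66.4/10) + 10^(66.7/10) + 10^(75.6/10) = 4.535e+07.
Back to dB: 10·log₁₀ Σ = 76.6 dB.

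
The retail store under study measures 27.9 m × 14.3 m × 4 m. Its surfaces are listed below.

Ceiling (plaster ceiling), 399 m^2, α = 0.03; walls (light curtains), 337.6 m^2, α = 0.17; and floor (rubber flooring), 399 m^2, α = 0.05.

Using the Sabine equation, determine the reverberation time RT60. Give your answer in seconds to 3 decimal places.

2.877 seconds

Total absorption A = 399×0.03 + 337.6×0.17 + 399×0.05
  = 11.970 + 57.392 + 19.950 = 89.312 m^2 sabins.
Room volume: 1595.88 m³.
T = 0.161 V/A = 0.161·1595.88/89.312 = 2.877 s.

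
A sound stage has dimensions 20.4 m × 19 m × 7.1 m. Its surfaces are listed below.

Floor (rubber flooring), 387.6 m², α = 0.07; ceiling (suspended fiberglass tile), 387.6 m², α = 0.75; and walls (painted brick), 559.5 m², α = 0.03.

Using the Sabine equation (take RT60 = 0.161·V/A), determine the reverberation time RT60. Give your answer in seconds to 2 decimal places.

Summing Sᵢαᵢ: 27.132 + 290.700 + 16.785 → A = 334.617 sabins.
Volume V = 20.4 × 19 × 7.1 = 2751.96 m³.
RT60 = 0.161 · V / A = 0.161 × 2751.96 / 334.617 = 1.32 s.

1.32 s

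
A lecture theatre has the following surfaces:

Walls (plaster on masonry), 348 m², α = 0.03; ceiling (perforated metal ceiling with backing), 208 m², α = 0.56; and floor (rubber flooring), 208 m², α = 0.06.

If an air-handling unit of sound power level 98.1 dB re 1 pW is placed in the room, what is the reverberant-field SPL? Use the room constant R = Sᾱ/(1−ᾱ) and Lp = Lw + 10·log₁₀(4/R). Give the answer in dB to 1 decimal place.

81.8 dB

A = 139.400 sabins; S = 764.0 m².
ᾱ = 0.1825, so room constant R = A/(1−ᾱ) = 170.520 m².
Lp = 98.1 + 10·log₁₀(4/170.520) = 98.1 + (-16.30) = 81.8 dB.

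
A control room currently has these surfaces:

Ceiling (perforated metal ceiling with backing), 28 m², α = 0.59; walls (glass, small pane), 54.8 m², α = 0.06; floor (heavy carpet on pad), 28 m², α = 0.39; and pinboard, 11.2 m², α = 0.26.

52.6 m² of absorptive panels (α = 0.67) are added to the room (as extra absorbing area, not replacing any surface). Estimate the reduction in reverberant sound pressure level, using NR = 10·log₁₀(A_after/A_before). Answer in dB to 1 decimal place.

3.1 dB

Total absorption A_before = 28*0.59 + 54.8*0.06 + 28*0.39 + 11.2*0.26
  = 16.520 + 3.288 + 10.920 + 2.912 = 33.640 m² sabins.
Added absorption = 52.6 × 0.67 = 35.242 sabins.
A_after = 33.640 + 35.242 = 68.882 sabins.
Reduction = 10 log₁₀(A_after/A_before) = 10 log₁₀(2.0476) = 3.1 dB.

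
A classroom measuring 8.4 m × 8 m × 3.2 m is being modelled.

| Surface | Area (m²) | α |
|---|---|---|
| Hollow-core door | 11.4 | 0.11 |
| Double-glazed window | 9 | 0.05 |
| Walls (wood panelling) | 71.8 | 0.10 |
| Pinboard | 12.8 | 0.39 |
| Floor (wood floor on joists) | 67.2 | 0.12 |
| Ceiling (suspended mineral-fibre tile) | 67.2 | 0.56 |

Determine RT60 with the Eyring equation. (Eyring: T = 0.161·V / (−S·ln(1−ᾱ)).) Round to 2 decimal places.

S = Σ Sᵢ = 239.4 m².
Absorption A = 11.4×0.11 + 9×0.05 + 71.8×0.10 + 12.8×0.39 + 67.2×0.12 + 67.2×0.56 = 59.572 sabins.
Mean coefficient ᾱ = A/S = 0.2488.
Eyring denominator: −S ln(1−ᾱ) = 68.488.
V = 8.4 × 8 × 3.2 = 215.04 m³.
RT60 = 0.161 × 215.04 / 68.488 = 0.51 s.

0.51 seconds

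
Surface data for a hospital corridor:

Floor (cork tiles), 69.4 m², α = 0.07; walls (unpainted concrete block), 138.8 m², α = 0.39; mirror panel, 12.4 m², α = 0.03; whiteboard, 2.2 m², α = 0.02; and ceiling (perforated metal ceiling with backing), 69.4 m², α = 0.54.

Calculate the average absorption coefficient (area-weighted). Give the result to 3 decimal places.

S = Σ Sᵢ = 69.4 + 138.8 + 12.4 + 2.2 + 69.4 = 292.2 m².
A = 69.4*0.07 + 138.8*0.39 + 12.4*0.03 + 2.2*0.02 + 69.4*0.54 = 96.882 sabins.
ᾱ = 96.882 / 292.2 = 0.332.

0.332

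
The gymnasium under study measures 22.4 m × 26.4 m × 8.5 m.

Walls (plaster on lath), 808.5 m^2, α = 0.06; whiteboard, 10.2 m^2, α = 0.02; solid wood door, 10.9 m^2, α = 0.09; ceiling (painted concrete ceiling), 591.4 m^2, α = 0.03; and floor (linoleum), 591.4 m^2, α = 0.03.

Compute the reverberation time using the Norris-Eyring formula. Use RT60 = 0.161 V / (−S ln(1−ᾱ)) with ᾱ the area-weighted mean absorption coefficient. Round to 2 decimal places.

9.30 s

Total surface area S = 808.5 + 10.2 + 10.9 + 591.4 + 591.4 = 2012.4 m^2.
Σ(Sᵢαᵢ) = 808.5·0.06 + 10.2·0.02 + 10.9·0.09 + 591.4·0.03 + 591.4·0.03 = 85.179.
Mean coefficient ᾱ = A/S = 0.0423.
Eyring denominator: −S ln(1−ᾱ) = 86.977.
V = 22.4 × 26.4 × 8.5 = 5026.56 m³.
RT60 = 0.161 × 5026.56 / 86.977 = 9.30 s.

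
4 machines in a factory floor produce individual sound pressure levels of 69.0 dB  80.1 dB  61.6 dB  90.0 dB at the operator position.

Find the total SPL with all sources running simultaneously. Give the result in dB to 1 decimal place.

90.5 dB

Sum in the linear (power) domain: Σ 10^(Lᵢ/10) = 10^(69.0/10) + 10^(80.1/10) + 10^(61.6/10) + 10^(90.0/10) = 1.112e+09.
Combined level = 10 log₁₀(1.112e+09) = 90.5 dB.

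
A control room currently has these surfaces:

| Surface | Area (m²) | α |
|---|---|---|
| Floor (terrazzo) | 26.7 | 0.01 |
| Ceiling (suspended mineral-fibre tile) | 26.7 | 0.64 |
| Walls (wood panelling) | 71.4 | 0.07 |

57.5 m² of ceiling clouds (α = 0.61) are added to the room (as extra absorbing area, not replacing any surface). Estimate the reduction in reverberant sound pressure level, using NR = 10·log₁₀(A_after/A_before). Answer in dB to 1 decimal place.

4.1 dB

Equivalent absorption area: A_before = 26.7·0.01 + 26.7·0.64 + 71.4·0.07 = 22.353 m².
Treatment contributes 57.5·0.61 = 35.075 sabins.
New total A_after = 57.428 sabins.
NR = 10·log₁₀(57.428/22.353) = 4.1 dB.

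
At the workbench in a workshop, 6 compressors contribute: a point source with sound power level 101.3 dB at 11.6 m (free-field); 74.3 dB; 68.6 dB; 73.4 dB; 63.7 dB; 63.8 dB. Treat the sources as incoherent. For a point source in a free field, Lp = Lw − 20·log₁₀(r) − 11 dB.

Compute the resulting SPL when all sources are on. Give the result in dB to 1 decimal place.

78.4 dB

Source at 11.6 m: Lp = 101.3 − 20·log₁₀(11.6) − 11 = 69.0 dB.
Converting to relative power and adding: 10^(69.0/10) + 10^(74.3/10) + 10^(68.6/10) + 10^(73.4/10) + 10^(63.7/10) + 10^(63.8/10) = 6.872e+07.
L_total = 10·log₁₀(6.872e+07) = 78.4 dB.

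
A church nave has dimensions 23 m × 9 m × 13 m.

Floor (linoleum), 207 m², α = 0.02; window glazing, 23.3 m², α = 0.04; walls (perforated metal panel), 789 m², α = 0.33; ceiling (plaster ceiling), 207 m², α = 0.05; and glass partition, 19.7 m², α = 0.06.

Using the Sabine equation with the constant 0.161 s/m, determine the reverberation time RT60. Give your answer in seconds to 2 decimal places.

1.56 s

Summing Sᵢαᵢ: 4.140 + 0.932 + 260.370 + 10.350 + 1.182 → A = 276.974 sabins.
Room volume: 2691 m³.
Sabine: RT60 = 0.161 × 2691 / 276.974 = 1.56 s.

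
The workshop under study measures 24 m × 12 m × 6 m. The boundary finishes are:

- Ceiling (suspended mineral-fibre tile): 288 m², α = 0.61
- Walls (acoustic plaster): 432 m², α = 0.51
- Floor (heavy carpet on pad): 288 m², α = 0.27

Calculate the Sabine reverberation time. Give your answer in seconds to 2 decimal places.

0.59 s

A = Σ Sᵢαᵢ = 288·0.61 + 432·0.51 + 288·0.27 = 473.760 sabins.
Room volume: 1728 m³.
Sabine: RT60 = 0.161 × 1728 / 473.760 = 0.59 s.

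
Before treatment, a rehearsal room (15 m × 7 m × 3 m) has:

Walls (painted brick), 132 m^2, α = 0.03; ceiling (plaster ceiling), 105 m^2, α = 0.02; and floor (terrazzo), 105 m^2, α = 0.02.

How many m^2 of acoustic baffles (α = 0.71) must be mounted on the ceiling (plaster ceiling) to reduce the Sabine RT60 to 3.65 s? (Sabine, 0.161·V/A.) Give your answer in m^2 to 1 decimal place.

Equivalent absorption area: A₁ = 132·0.03 + 105·0.02 + 105·0.02 = 8.160 m^2.
V = 315 m³. Target absorption A₂ = 0.161 × 315 / 3.65 = 13.895 sabins.
ΔA needed = 13.895 − 8.160 = 5.735 sabins.
Each m^2 of panel replacing the ceiling (plaster ceiling) adds (0.71 − 0.02) = 0.69 sabins.
Area = ΔA/Δα = 5.735/0.69 = 8.3 m^2.

8.3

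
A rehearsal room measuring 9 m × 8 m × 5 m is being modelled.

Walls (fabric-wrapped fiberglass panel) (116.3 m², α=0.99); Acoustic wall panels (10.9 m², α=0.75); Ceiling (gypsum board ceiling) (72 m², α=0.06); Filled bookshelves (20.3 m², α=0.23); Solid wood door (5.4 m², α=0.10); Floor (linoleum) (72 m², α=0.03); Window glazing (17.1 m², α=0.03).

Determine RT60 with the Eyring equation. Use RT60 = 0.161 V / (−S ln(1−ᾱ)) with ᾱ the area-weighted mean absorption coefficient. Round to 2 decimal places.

S = Σ Sᵢ = 314.0 m².
Absorption A = 116.3×0.99 + 10.9×0.75 + 72×0.06 + 20.3×0.23 + 5.4×0.10 + 72×0.03 + 17.1×0.03 = 135.514 sabins.
ᾱ = 135.514 / 314.0 = 0.4316.
−S·ln(1−ᾱ) = −314.0 × ln(1 − 0.4316) = 177.388.
V = 9 × 8 × 5 = 360 m³.
T = 0.161·V/[−S·ln(1−ᾱ)] = 0.161·360/177.388 = 0.33 s.

0.33 sec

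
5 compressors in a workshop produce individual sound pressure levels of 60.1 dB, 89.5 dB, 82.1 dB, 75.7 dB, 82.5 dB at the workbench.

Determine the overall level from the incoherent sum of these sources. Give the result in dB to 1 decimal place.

91.0 dB

Converting to relative power and adding: 10^(60.1/10) + 10^(89.5/10) + 10^(82.1/10) + 10^(75.7/10) + 10^(82.5/10) = 1.269e+09.
Back to dB: 10·log₁₀ Σ = 91.0 dB.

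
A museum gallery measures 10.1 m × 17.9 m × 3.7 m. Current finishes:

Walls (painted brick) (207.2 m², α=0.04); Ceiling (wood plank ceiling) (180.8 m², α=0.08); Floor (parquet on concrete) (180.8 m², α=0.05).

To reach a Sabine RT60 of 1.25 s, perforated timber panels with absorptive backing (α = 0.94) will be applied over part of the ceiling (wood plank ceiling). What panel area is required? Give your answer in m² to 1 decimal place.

63.2

Total absorption A₁ = 207.2×0.04 + 180.8×0.08 + 180.8×0.05
  = 8.288 + 14.464 + 9.040 = 31.792 m² sabins.
V = 668.923 m³. Target absorption A₂ = 0.161 × 668.923 / 1.25 = 86.157 sabins.
ΔA needed = 86.157 − 31.792 = 54.365 sabins.
Net gain per m²: Δα = 0.94 − 0.08 = 0.86.
Area = ΔA/Δα = 54.365/0.86 = 63.2 m².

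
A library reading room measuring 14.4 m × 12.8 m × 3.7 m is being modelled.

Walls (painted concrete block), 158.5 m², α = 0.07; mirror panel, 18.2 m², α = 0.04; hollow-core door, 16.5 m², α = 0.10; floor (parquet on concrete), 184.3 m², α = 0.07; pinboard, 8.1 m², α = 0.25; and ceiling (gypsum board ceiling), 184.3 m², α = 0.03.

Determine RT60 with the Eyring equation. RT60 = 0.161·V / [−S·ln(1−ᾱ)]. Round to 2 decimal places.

Total surface area S = 158.5 + 18.2 + 16.5 + 184.3 + 8.1 + 184.3 = 569.9 m².
Σ(Sᵢαᵢ) = 158.5×0.07 + 18.2×0.04 + 16.5×0.10 + 184.3×0.07 + 8.1×0.25 + 184.3×0.03 = 33.928.
Mean coefficient ᾱ = A/S = 0.0595.
Eyring denominator: −S ln(1−ᾱ) = 34.960.
V = 14.4 × 12.8 × 3.7 = 681.984 m³.
T = 0.161·V/[−S·ln(1−ᾱ)] = 0.161·681.984/34.960 = 3.14 s.

3.14 sec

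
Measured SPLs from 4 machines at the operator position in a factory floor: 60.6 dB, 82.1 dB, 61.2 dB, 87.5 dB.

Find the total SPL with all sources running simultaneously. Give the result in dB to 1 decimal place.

88.6 dB

Converting to relative power and adding: 10^(60.6/10) + 10^(82.1/10) + 10^(61.2/10) + 10^(87.5/10) = 7.27e+08.
Combined level = 10 log₁₀(7.27e+08) = 88.6 dB.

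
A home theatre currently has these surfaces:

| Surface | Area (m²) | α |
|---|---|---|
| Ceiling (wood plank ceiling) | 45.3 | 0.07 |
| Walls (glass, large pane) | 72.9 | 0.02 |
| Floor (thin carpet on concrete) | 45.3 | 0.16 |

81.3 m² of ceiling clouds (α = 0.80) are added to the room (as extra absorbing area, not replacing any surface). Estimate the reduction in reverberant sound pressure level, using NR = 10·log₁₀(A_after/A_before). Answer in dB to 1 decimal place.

8.1 dB

Equivalent absorption area: A_before = 45.3·0.07 + 72.9·0.02 + 45.3·0.16 = 11.877 m².
Added absorption = 81.3 × 0.80 = 65.040 sabins.
A_after = 11.877 + 65.040 = 76.917 sabins.
NR = 10·log₁₀(76.917/11.877) = 8.1 dB.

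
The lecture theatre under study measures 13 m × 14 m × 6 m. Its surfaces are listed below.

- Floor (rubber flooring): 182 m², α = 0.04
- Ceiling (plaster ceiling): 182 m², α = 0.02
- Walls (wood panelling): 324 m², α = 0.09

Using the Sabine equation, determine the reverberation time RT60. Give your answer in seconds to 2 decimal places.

4.39 s

Total absorption A = 182*0.04 + 182*0.02 + 324*0.09
  = 7.280 + 3.640 + 29.160 = 40.080 m² sabins.
V = 13·14·6 = 1092 m³.
RT60 = 0.161 · V / A = 0.161 × 1092 / 40.080 = 4.39 s.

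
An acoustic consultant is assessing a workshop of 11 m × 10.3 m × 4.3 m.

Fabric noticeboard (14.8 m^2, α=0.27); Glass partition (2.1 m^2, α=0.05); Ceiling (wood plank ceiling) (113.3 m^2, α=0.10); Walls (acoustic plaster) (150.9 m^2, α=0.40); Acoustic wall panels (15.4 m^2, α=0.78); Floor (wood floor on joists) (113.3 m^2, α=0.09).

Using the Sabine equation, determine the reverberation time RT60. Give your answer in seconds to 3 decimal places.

0.800 sec

Summing Sᵢαᵢ: 3.996 + 0.105 + 11.330 + 60.360 + 12.012 + 10.197 → A = 98.000 sabins.
Room volume: 487.19 m³.
RT60 = 0.161 · V / A = 0.161 × 487.19 / 98.000 = 0.800 s.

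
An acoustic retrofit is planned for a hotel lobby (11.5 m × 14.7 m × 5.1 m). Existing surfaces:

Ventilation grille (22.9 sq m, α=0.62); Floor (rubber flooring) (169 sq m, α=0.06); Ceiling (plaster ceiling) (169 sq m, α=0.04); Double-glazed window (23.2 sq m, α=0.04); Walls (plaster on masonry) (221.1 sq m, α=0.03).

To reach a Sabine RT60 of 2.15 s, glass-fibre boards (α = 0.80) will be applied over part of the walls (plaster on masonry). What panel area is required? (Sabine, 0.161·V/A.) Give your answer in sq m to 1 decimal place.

A₁ = Σ Sᵢαᵢ = 22.9·0.62 + 169·0.06 + 169·0.04 + 23.2·0.04 + 221.1·0.03 = 38.659 sabins.
Required A₂ = 0.161·862.155/2.15 = 64.561 sabins.
ΔA needed = 64.561 − 38.659 = 25.902 sabins.
Each sq m of panel replacing the walls (plaster on masonry) adds (0.80 − 0.03) = 0.77 sabins.
Area = ΔA/Δα = 25.902/0.77 = 33.6 sq m.

33.6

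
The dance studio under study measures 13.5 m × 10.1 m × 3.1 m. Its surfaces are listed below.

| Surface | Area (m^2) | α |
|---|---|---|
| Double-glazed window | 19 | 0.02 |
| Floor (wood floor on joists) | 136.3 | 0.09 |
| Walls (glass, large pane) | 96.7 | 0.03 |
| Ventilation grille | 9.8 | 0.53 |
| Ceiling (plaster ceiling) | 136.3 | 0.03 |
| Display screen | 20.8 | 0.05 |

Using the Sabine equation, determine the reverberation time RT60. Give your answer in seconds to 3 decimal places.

A = Σ Sᵢαᵢ = 19×0.02 + 136.3×0.09 + 96.7×0.03 + 9.8×0.53 + 136.3×0.03 + 20.8×0.05 = 25.871 sabins.
V = 13.5·10.1·3.1 = 422.685 m³.
RT60 = 0.161 · V / A = 0.161 × 422.685 / 25.871 = 2.630 s.

2.630 seconds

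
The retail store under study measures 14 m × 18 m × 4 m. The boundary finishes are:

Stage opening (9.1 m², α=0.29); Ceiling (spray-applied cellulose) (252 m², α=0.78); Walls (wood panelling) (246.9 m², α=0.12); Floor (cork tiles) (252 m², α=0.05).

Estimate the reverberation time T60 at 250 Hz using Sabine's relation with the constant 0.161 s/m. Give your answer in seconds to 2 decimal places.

0.67 seconds

Summing Sᵢαᵢ: 2.639 + 196.560 + 29.628 + 12.600 → A = 241.427 sabins.
Volume V = 14 × 18 × 4 = 1008 m³.
Sabine: RT60 = 0.161 × 1008 / 241.427 = 0.67 s.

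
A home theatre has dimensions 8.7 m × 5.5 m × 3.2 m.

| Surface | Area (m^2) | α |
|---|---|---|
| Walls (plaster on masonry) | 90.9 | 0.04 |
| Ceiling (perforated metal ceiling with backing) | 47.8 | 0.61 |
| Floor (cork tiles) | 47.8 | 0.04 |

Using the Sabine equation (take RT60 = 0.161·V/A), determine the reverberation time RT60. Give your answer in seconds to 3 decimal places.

0.710 s

A = Σ Sᵢαᵢ = 90.9*0.04 + 47.8*0.61 + 47.8*0.04 = 34.706 sabins.
Room volume: 153.12 m³.
RT60 = 0.161 · V / A = 0.161 × 153.12 / 34.706 = 0.710 s.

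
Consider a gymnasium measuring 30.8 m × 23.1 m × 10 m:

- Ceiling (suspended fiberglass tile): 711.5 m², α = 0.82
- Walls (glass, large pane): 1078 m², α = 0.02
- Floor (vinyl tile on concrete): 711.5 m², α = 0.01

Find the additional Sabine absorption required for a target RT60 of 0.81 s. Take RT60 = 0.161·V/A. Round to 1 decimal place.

Summing Sᵢαᵢ: 583.430 + 21.560 + 7.115 → A₁ = 612.105 sabins.
For T = 0.81 s, need A₂ = 0.161·V/T = 0.161·7114.8/0.81 = 1414.176 sabins.
Additional absorption ΔA = 1414.176 − 612.105 = 802.1 sabins.

802.1 sabins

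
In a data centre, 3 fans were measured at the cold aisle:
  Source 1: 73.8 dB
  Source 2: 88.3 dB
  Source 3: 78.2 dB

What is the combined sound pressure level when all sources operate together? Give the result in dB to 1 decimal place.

Sum in the linear (power) domain: Σ 10^(Lᵢ/10) = 10^(73.8/10) + 10^(88.3/10) + 10^(78.2/10) = 7.661e+08.
L_total = 10·log₁₀(7.661e+08) = 88.8 dB.

88.8 dB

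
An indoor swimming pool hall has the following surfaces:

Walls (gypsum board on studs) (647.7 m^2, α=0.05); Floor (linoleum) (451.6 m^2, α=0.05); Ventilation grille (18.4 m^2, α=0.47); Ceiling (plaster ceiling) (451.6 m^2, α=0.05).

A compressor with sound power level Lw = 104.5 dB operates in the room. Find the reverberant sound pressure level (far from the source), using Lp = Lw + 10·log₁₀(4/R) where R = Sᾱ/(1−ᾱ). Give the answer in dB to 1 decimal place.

A = 86.193 sabins; S = 1569.3 m^2.
ᾱ = 0.0549, so room constant R = A/(1−ᾱ) = 91.200 m^2.
Lp = 104.5 + 10·log₁₀(4/91.200) = 104.5 + (-13.58) = 90.9 dB.

90.9 dB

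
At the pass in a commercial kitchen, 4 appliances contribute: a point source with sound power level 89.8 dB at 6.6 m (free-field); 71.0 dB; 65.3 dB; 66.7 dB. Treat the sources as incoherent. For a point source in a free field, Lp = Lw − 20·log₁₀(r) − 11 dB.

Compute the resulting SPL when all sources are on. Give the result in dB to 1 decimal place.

Source at 6.6 m: Lp = 89.8 − 20·log₁₀(6.6) − 11 = 62.4 dB.
Sum in the linear (power) domain: Σ 10^(Lᵢ/10) = 10^(62.4/10) + 10^(71.0/10) + 10^(65.3/10) + 10^(66.7/10) = 2.239e+07.
L_total = 10·log₁₀(2.239e+07) = 73.5 dB.

73.5 dB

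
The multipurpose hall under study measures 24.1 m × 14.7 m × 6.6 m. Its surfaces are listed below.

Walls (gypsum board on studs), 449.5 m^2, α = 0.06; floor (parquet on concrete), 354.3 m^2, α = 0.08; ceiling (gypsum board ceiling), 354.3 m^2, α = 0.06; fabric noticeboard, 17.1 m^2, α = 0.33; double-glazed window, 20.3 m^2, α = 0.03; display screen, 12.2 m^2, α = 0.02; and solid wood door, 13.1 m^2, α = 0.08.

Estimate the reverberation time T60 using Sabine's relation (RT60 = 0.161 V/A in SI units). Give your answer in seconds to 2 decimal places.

A = Σ Sᵢαᵢ = 449.5*0.06 + 354.3*0.08 + 354.3*0.06 + 17.1*0.33 + 20.3*0.03 + 12.2*0.02 + 13.1*0.08 = 84.116 sabins.
V = 24.1·14.7·6.6 = 2338.182 m³.
Sabine: RT60 = 0.161 × 2338.182 / 84.116 = 4.48 s.

4.48 sec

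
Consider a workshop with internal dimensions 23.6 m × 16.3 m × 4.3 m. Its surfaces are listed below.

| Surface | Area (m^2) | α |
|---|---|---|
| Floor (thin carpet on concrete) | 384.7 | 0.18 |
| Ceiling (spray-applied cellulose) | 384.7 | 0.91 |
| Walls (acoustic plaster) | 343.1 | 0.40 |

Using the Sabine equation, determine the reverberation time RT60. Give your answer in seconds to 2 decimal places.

A = Σ Sᵢαᵢ = 384.7×0.18 + 384.7×0.91 + 343.1×0.40 = 556.563 sabins.
Volume V = 23.6 × 16.3 × 4.3 = 1654.124 m³.
Sabine: RT60 = 0.161 × 1654.124 / 556.563 = 0.48 s.

0.48 seconds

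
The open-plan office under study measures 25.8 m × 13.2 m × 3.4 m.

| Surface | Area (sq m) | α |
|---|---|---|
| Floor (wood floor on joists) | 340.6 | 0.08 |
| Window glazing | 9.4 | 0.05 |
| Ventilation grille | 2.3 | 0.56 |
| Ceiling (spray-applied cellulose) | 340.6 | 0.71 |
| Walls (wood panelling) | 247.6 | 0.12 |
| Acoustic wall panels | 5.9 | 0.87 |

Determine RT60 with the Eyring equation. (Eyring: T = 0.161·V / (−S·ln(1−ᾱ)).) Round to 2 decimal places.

S = Σ Sᵢ = 946.4 sq m.
Absorption A = 340.6·0.08 + 9.4·0.05 + 2.3·0.56 + 340.6·0.71 + 247.6·0.12 + 5.9·0.87 = 305.677 sabins.
ᾱ = 305.677 / 946.4 = 0.3230.
−S·ln(1−ᾱ) = −946.4 × ln(1 − 0.3230) = 369.176.
V = 25.8 × 13.2 × 3.4 = 1157.904 m³.
T = 0.161·V/[−S·ln(1−ᾱ)] = 0.161·1157.904/369.176 = 0.50 s.

0.50 s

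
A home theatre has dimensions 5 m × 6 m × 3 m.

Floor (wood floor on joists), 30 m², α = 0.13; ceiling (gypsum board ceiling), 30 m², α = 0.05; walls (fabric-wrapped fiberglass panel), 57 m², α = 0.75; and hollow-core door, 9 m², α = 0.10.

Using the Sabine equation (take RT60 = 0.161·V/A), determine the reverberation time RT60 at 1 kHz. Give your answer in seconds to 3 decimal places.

A = Σ Sᵢαᵢ = 30·0.13 + 30·0.05 + 57·0.75 + 9·0.10 = 49.050 sabins.
V = 5·6·3 = 90 m³.
Sabine: RT60 = 0.161 × 90 / 49.050 = 0.295 s.

0.295 s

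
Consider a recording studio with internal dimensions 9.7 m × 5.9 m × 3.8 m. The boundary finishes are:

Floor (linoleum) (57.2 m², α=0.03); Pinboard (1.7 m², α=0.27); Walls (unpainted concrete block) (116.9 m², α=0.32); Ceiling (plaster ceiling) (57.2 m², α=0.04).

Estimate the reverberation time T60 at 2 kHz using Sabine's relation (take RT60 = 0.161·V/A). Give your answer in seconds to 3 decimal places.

Total absorption A = 57.2×0.03 + 1.7×0.27 + 116.9×0.32 + 57.2×0.04
  = 1.716 + 0.459 + 37.408 + 2.288 = 41.871 m² sabins.
V = 9.7·5.9·3.8 = 217.474 m³.
Sabine: RT60 = 0.161 × 217.474 / 41.871 = 0.836 s.

0.836 s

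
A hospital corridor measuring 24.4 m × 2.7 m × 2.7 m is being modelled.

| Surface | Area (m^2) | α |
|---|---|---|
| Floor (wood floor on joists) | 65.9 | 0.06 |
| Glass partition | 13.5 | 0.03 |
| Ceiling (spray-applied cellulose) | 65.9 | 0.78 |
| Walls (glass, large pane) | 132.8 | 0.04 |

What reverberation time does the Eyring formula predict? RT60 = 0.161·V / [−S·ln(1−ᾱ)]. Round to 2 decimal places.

S = Σ Sᵢ = 278.1 m^2.
Σ(Sᵢαᵢ) = 65.9×0.06 + 13.5×0.03 + 65.9×0.78 + 132.8×0.04 = 61.073.
Mean coefficient ᾱ = A/S = 0.2196.
Eyring denominator: −S ln(1−ᾱ) = 68.955.
V = 24.4 × 2.7 × 2.7 = 177.876 m³.
T = 0.161·V/[−S·ln(1−ᾱ)] = 0.161·177.876/68.955 = 0.42 s.

0.42 seconds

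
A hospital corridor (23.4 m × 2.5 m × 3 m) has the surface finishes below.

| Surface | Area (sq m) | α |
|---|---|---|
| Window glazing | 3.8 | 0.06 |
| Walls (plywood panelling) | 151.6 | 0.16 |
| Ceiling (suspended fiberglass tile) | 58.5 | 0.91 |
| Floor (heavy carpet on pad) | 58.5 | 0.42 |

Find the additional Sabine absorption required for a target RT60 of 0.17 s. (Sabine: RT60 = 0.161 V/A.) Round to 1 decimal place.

63.9 sabins

A₁ = Σ Sᵢαᵢ = 3.8×0.06 + 151.6×0.16 + 58.5×0.91 + 58.5×0.42 = 102.289 sabins.
For T = 0.17 s, need A₂ = 0.161·V/T = 0.161·175.5/0.17 = 166.209 sabins.
Shortfall: 166.209 − 102.289 = 63.9 sabins.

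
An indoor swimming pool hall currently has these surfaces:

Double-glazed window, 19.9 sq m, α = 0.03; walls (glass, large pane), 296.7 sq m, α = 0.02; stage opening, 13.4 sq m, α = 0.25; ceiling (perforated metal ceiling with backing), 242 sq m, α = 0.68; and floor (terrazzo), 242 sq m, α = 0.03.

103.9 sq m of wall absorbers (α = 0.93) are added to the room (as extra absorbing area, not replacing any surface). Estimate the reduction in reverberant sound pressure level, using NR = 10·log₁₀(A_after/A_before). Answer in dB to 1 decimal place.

A_before = Σ Sᵢαᵢ = 19.9·0.03 + 296.7·0.02 + 13.4·0.25 + 242·0.68 + 242·0.03 = 181.701 sabins.
Added absorption = 103.9 × 0.93 = 96.627 sabins.
A_after = 181.701 + 96.627 = 278.328 sabins.
NR = 10·log₁₀(278.328/181.701) = 1.9 dB.

1.9 dB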